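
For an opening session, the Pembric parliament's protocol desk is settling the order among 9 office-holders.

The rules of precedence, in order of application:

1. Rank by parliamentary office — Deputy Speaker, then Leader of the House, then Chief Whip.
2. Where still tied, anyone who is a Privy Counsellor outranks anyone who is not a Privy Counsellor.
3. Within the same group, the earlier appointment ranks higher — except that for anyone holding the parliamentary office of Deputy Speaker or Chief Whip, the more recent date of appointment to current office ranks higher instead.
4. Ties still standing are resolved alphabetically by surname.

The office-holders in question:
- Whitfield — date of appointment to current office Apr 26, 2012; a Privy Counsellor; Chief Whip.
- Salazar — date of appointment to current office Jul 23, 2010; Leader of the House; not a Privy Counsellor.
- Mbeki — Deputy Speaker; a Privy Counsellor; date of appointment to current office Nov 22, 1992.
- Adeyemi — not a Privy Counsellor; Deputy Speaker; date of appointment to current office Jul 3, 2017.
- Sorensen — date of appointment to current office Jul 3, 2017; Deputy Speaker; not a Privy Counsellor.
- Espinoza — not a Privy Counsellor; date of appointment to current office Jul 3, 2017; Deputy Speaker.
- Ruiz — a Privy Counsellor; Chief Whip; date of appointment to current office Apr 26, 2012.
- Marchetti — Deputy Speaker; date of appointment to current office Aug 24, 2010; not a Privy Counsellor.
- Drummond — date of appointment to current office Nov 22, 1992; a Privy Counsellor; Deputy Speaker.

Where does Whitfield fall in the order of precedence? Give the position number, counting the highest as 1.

By parliamentary office: Drummond, Mbeki, Adeyemi, Espinoza, Sorensen and Marchetti (Deputy Speaker); then Salazar (Leader of the House); then Ruiz and Whitfield (Chief Whip).
Among Drummond, Mbeki, Adeyemi, Espinoza, Sorensen and Marchetti, a Privy Counsellor before not a Privy Counsellor: Drummond and Mbeki (a Privy Counsellor) before Adeyemi, Espinoza, Sorensen and Marchetti (not a Privy Counsellor).
Drummond and Mbeki both have date of appointment to current office Nov 22, 1992, so the next rule applies.
Among Drummond and Mbeki, alphabetically by surname: Drummond before Mbeki.
Among Adeyemi, Espinoza, Sorensen and Marchetti, by date of appointment to current office (later first) (reversed rule for this group): Adeyemi, Espinoza and Sorensen (Jul 3, 2017) before Marchetti (Aug 24, 2010).
Among Adeyemi, Espinoza and Sorensen, alphabetically by surname: Adeyemi before Espinoza before Sorensen.
Ruiz and Whitfield are each a Privy Counsellor, so the next rule applies.
Ruiz and Whitfield both have date of appointment to current office Apr 26, 2012, so the next rule applies.
Among Ruiz and Whitfield, alphabetically by surname: Ruiz before Whitfield.
Order: Drummond, Mbeki, Adeyemi, Espinoza, Sorensen, Marchetti, Salazar, Ruiz, Whitfield. So position 9.

9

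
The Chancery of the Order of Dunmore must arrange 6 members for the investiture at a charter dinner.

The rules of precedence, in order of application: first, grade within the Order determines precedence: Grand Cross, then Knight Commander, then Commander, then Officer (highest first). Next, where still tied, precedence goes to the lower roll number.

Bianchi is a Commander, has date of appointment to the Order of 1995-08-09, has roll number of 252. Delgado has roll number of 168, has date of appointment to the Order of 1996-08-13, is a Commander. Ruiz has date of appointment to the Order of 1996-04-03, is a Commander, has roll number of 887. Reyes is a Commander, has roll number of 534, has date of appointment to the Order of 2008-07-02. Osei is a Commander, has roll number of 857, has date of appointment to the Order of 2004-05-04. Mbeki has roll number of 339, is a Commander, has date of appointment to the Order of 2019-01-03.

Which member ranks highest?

By grade within the Order: Delgado, Bianchi, Mbeki, Reyes, Osei and Ruiz (Commander).
Among Delgado, Bianchi, Mbeki, Reyes, Osei and Ruiz, by roll number (lower first): Delgado (168) before Bianchi (252) before Mbeki (339) before Reyes (534) before Osei (857) before Ruiz (887).
Order: Delgado, Bianchi, Mbeki, Reyes, Osei, Ruiz.

Delgado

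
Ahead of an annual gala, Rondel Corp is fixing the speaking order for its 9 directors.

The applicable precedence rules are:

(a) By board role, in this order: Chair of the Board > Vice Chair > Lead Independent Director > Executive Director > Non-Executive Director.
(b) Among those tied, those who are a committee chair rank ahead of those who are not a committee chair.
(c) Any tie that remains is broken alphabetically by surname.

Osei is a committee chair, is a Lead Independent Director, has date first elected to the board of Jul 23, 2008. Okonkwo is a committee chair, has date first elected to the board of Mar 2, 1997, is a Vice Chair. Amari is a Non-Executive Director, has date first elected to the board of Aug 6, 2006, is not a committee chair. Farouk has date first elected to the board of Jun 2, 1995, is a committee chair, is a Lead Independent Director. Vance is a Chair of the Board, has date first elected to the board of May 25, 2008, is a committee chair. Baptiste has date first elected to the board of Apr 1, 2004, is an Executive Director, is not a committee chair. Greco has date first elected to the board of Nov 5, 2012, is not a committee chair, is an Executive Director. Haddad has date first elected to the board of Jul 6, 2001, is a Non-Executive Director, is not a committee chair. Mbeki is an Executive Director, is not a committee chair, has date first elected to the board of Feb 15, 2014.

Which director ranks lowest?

Haddad

By board role: Vance (Chair of the Board); then Okonkwo (Vice Chair); then Farouk and Osei (Lead Independent Director); then Baptiste, Greco and Mbeki (Executive Director); then Amari and Haddad (Non-Executive Director).
Farouk and Osei are each a committee chair, so the next rule applies.
Among Farouk and Osei, alphabetically by surname: Farouk before Osei.
Baptiste, Greco and Mbeki are each not a committee chair, so the next rule applies.
Among Baptiste, Greco and Mbeki, alphabetically by surname: Baptiste before Greco before Mbeki.
Amari and Haddad are each not a committee chair, so the next rule applies.
Among Amari and Haddad, alphabetically by surname: Amari before Haddad.
Order: Vance, Okonkwo, Farouk, Osei, Baptiste, Greco, Mbeki, Amari, Haddad.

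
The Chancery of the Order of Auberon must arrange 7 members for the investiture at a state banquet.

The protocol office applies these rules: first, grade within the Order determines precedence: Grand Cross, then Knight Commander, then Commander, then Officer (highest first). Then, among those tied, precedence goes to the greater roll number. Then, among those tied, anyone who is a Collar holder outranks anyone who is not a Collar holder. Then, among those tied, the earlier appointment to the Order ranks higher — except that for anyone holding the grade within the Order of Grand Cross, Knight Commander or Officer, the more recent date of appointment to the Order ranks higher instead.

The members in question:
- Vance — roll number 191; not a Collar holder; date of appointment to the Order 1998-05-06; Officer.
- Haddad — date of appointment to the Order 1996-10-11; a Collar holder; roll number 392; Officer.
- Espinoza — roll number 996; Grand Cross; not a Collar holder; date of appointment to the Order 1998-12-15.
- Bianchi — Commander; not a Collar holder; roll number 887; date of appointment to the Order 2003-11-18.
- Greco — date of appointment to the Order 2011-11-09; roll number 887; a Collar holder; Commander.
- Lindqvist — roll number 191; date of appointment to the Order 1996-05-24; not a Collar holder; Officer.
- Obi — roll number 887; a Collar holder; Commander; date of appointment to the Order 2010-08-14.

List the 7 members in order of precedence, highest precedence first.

Espinoza, Obi, Greco, Bianchi, Haddad, Vance, Lindqvist

By grade within the Order: Espinoza (Grand Cross); then Obi, Greco and Bianchi (Commander); then Haddad, Vance and Lindqvist (Officer).
Obi, Greco and Bianchi all have roll number 887, so the next rule applies.
Among Obi, Greco and Bianchi, a Collar holder before not a Collar holder: Obi and Greco (a Collar holder) before Bianchi (not a Collar holder).
Among Obi and Greco, by date of appointment to the Order (earlier first): Obi (2010-08-14) before Greco (2011-11-09).
Among Haddad, Vance and Lindqvist, by roll number (higher first): Haddad (392) before Vance and Lindqvist (191).
Vance and Lindqvist are each not a Collar holder, so the next rule applies.
Among Vance and Lindqvist, by date of appointment to the Order (later first) (reversed rule for this group): Vance (1998-05-06) before Lindqvist (1996-05-24).
Full order: Espinoza, Obi, Greco, Bianchi, Haddad, Vance, Lindqvist.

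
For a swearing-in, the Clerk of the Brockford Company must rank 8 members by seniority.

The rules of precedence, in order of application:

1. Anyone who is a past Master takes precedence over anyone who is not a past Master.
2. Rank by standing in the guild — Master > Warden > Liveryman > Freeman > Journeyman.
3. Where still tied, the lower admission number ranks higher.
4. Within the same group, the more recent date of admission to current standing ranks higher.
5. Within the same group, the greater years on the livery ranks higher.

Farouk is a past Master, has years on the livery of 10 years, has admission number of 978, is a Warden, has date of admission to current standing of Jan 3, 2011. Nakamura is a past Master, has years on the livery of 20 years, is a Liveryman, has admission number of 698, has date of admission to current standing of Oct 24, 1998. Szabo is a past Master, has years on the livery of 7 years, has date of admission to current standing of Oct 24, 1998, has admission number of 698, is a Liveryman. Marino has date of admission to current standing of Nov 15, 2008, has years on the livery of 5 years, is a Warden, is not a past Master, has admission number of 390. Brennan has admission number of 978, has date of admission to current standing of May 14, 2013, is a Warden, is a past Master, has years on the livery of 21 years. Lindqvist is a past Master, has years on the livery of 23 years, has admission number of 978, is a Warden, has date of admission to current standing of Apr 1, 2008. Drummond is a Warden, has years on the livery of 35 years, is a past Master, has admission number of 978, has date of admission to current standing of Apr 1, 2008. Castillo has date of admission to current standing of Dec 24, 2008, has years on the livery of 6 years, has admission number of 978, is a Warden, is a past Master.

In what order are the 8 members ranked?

Brennan, Farouk, Castillo, Drummond, Lindqvist, Nakamura, Szabo, Marino

By the first rule: Brennan, Farouk, Castillo, Drummond, Lindqvist, Nakamura and Szabo (each a past Master); then Marino (not a past Master).
Among Brennan, Farouk, Castillo, Drummond, Lindqvist, Nakamura and Szabo, by standing in the guild: Brennan, Farouk, Castillo, Drummond and Lindqvist (Warden) before Nakamura and Szabo (Liveryman).
Brennan, Farouk, Castillo, Drummond and Lindqvist all have admission number 978, so the next rule applies.
Among Brennan, Farouk, Castillo, Drummond and Lindqvist, by date of admission to current standing (later first): Brennan (May 14, 2013) before Farouk (Jan 3, 2011) before Castillo (Dec 24, 2008) before Drummond and Lindqvist (Apr 1, 2008).
Among Drummond and Lindqvist, by years on the livery (higher first): Drummond (35 years) before Lindqvist (23 years).
Nakamura and Szabo both have admission number 698, so the next rule applies.
Nakamura and Szabo both have date of admission to current standing Oct 24, 1998, so the next rule applies.
Among Nakamura and Szabo, by years on the livery (higher first): Nakamura (20 years) before Szabo (7 years).
Full order: Brennan, Farouk, Castillo, Drummond, Lindqvist, Nakamura, Szabo, Marino.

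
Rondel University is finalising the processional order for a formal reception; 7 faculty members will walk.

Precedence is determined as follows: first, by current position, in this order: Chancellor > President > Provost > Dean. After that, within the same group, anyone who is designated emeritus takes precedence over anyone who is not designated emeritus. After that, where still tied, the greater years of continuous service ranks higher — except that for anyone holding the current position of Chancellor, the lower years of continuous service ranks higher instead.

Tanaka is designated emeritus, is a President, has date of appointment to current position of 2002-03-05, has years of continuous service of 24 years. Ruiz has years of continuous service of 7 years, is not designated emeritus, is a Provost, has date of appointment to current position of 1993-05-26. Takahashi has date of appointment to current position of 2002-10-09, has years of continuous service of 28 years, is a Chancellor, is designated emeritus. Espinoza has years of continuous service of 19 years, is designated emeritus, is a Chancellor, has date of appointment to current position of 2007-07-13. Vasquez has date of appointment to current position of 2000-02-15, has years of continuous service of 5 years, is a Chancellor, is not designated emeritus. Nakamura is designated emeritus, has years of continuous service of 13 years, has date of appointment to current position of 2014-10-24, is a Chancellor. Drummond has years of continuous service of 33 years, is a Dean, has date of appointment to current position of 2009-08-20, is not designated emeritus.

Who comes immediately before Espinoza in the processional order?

Nakamura

By current position: Nakamura, Espinoza, Takahashi and Vasquez (Chancellor); then Tanaka (President); then Ruiz (Provost); then Drummond (Dean).
Among Nakamura, Espinoza, Takahashi and Vasquez, designated emeritus before not designated emeritus: Nakamura, Espinoza and Takahashi (designated emeritus) before Vasquez (not designated emeritus).
Among Nakamura, Espinoza and Takahashi, by years of continuous service (lower first) (reversed rule for this group): Nakamura (13 years) before Espinoza (19 years) before Takahashi (28 years).
Order: Nakamura, Espinoza, Takahashi, Vasquez, Tanaka, Ruiz, Drummond.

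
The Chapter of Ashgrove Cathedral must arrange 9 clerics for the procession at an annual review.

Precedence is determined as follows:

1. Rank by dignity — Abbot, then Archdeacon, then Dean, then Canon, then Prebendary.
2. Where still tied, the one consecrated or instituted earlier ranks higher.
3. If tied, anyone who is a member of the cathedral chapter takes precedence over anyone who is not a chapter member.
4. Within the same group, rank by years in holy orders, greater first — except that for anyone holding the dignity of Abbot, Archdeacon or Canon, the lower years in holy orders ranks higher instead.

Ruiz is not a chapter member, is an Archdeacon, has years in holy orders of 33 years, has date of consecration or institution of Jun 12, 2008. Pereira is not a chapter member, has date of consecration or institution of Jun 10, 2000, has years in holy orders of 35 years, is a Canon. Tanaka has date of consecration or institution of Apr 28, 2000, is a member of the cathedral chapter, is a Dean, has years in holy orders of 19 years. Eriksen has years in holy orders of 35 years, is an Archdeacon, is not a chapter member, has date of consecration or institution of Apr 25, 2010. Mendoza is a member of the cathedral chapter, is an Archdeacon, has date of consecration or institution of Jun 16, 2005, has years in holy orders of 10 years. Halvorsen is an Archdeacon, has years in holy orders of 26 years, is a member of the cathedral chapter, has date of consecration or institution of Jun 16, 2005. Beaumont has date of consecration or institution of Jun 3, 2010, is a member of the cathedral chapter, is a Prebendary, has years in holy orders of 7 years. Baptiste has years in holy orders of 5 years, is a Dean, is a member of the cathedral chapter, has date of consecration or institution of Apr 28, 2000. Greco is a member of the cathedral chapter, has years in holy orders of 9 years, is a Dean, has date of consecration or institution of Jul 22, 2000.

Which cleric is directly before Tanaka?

By dignity: Mendoza, Halvorsen, Ruiz and Eriksen (Archdeacon); then Tanaka, Baptiste and Greco (Dean); then Pereira (Canon); then Beaumont (Prebendary).
Among Mendoza, Halvorsen, Ruiz and Eriksen, by date of consecration or institution (earlier first): Mendoza and Halvorsen (Jun 16, 2005) before Ruiz (Jun 12, 2008) before Eriksen (Apr 25, 2010).
Mendoza and Halvorsen are each a member of the cathedral chapter, so the next rule applies.
Among Mendoza and Halvorsen, by years in holy orders (lower first) (reversed rule for this group): Mendoza (10 years) before Halvorsen (26 years).
Among Tanaka, Baptiste and Greco, by date of consecration or institution (earlier first): Tanaka and Baptiste (Apr 28, 2000) before Greco (Jul 22, 2000).
Tanaka and Baptiste are each a member of the cathedral chapter, so the next rule applies.
Among Tanaka and Baptiste, by years in holy orders (higher first): Tanaka (19 years) before Baptiste (5 years).
Order: Mendoza, Halvorsen, Ruiz, Eriksen, Tanaka, Baptiste, Greco, Pereira, Beaumont.

Eriksen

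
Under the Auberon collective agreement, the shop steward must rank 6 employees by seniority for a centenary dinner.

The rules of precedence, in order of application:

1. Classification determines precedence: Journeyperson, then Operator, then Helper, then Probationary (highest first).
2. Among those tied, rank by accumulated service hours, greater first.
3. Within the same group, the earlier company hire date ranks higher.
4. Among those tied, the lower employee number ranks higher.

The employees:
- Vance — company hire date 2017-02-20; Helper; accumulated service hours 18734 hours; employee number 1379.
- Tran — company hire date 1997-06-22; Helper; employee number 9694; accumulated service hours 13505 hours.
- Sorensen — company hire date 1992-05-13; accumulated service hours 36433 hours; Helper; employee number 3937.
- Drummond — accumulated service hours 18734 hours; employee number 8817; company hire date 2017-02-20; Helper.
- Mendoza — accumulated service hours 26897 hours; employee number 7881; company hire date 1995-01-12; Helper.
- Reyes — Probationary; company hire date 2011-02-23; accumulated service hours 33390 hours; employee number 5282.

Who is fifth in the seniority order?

Tran

By classification: Sorensen, Mendoza, Vance, Drummond and Tran (Helper); then Reyes (Probationary).
Among Sorensen, Mendoza, Vance, Drummond and Tran, by accumulated service hours (higher first): Sorensen (36433 hours) before Mendoza (26897 hours) before Vance and Drummond (18734 hours) before Tran (13505 hours).
Vance and Drummond both have company hire date 2017-02-20, so the next rule applies.
Among Vance and Drummond, by employee number (lower first): Vance (1379) before Drummond (8817).
Order: Sorensen, Mendoza, Vance, Drummond, Tran, Reyes.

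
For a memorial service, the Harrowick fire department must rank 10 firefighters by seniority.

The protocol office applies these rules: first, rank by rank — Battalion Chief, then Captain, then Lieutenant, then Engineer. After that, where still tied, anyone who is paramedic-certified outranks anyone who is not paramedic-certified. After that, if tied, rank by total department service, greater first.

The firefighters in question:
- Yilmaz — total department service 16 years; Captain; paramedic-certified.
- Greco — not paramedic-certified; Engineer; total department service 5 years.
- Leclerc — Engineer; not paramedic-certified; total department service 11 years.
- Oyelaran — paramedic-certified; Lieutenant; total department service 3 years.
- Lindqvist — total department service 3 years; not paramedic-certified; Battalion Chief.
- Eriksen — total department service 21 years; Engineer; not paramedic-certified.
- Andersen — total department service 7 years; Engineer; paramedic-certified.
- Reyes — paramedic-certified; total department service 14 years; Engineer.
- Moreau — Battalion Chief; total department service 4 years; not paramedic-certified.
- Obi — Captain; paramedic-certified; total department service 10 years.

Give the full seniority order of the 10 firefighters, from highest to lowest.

Moreau, Lindqvist, Yilmaz, Obi, Oyelaran, Reyes, Andersen, Eriksen, Leclerc, Greco

By rank: Moreau and Lindqvist (Battalion Chief); then Yilmaz and Obi (Captain); then Oyelaran (Lieutenant); then Reyes, Andersen, Eriksen, Leclerc and Greco (Engineer).
Moreau and Lindqvist are each not paramedic-certified, so the next rule applies.
Among Moreau and Lindqvist, by total department service (higher first): Moreau (4 years) before Lindqvist (3 years).
Yilmaz and Obi are each paramedic-certified, so the next rule applies.
Among Yilmaz and Obi, by total department service (higher first): Yilmaz (16 years) before Obi (10 years).
Among Reyes, Andersen, Eriksen, Leclerc and Greco, paramedic-certified before not paramedic-certified: Reyes and Andersen (paramedic-certified) before Eriksen, Leclerc and Greco (not paramedic-certified).
Among Reyes and Andersen, by total department service (higher first): Reyes (14 years) before Andersen (7 years).
Among Eriksen, Leclerc and Greco, by total department service (higher first): Eriksen (21 years) before Leclerc (11 years) before Greco (5 years).
Full order: Moreau, Lindqvist, Yilmaz, Obi, Oyelaran, Reyes, Andersen, Eriksen, Leclerc, Greco.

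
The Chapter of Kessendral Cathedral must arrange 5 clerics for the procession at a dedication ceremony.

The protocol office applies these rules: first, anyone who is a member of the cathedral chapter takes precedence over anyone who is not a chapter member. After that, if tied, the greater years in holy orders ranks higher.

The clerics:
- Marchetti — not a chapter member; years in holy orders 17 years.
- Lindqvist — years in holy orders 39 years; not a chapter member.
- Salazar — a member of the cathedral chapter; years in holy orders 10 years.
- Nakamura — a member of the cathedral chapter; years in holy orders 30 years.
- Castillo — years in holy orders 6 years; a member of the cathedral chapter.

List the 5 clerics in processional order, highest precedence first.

Nakamura, Salazar, Castillo, Lindqvist, Marchetti

By the first rule: Nakamura, Salazar and Castillo (each a member of the cathedral chapter); then Lindqvist and Marchetti (both not a chapter member).
Among Nakamura, Salazar and Castillo, by years in holy orders (higher first): Nakamura (30 years) before Salazar (10 years) before Castillo (6 years).
Among Lindqvist and Marchetti, by years in holy orders (higher first): Lindqvist (39 years) before Marchetti (17 years).
Full order: Nakamura, Salazar, Castillo, Lindqvist, Marchetti.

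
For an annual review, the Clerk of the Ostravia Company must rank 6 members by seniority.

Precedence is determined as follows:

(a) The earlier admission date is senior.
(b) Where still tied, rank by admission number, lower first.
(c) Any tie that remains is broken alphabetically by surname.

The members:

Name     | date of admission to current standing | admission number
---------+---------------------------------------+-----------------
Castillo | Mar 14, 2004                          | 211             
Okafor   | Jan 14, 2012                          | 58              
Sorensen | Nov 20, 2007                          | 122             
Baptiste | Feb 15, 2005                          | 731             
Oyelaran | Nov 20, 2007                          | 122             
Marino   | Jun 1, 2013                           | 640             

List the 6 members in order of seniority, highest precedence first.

By date of admission to current standing (earlier first): Castillo (Mar 14, 2004); then Baptiste (Feb 15, 2005); then Oyelaran and Sorensen (both Nov 20, 2007); then Okafor (Jan 14, 2012); then Marino (Jun 1, 2013).
Oyelaran and Sorensen both have admission number 122, so the next rule applies.
Among Oyelaran and Sorensen, alphabetically by surname: Oyelaran before Sorensen.
Full order: Castillo, Baptiste, Oyelaran, Sorensen, Okafor, Marino.

Castillo, Baptiste, Oyelaran, Sorensen, Okafor, Marino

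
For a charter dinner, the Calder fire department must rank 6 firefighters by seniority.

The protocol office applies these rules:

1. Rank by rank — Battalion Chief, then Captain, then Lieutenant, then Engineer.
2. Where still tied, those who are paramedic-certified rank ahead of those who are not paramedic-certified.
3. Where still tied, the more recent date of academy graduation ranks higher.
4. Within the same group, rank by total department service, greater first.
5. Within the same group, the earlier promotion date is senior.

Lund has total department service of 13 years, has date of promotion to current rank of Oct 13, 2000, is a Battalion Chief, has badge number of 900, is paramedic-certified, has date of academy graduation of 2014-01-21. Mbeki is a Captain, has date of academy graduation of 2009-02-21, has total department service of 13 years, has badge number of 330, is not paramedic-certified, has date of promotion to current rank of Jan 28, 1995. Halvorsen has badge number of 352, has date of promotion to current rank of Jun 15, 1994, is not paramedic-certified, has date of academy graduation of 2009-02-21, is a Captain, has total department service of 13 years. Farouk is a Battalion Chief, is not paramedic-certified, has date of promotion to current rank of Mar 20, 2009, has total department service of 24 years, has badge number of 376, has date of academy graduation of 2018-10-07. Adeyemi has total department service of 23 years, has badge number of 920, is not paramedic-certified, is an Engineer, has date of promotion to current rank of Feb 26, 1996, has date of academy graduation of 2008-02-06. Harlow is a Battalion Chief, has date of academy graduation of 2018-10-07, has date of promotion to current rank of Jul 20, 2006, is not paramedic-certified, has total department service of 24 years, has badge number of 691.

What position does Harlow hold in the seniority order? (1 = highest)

2

By rank: Lund, Harlow and Farouk (Battalion Chief); then Halvorsen and Mbeki (Captain); then Adeyemi (Engineer).
Among Lund, Harlow and Farouk, paramedic-certified before not paramedic-certified: Lund (paramedic-certified) before Harlow and Farouk (not paramedic-certified).
Harlow and Farouk both have date of academy graduation 2018-10-07, so the next rule applies.
Harlow and Farouk both have total department service 24 years, so the next rule applies.
Among Harlow and Farouk, by date of promotion to current rank (earlier first): Harlow (Jul 20, 2006) before Farouk (Mar 20, 2009).
Halvorsen and Mbeki are each not paramedic-certified, so the next rule applies.
Halvorsen and Mbeki both have date of academy graduation 2009-02-21, so the next rule applies.
Halvorsen and Mbeki both have total department service 13 years, so the next rule applies.
Among Halvorsen and Mbeki, by date of promotion to current rank (earlier first): Halvorsen (Jun 15, 1994) before Mbeki (Jan 28, 1995).
Order: Lund, Harlow, Farouk, Halvorsen, Mbeki, Adeyemi. So position 2.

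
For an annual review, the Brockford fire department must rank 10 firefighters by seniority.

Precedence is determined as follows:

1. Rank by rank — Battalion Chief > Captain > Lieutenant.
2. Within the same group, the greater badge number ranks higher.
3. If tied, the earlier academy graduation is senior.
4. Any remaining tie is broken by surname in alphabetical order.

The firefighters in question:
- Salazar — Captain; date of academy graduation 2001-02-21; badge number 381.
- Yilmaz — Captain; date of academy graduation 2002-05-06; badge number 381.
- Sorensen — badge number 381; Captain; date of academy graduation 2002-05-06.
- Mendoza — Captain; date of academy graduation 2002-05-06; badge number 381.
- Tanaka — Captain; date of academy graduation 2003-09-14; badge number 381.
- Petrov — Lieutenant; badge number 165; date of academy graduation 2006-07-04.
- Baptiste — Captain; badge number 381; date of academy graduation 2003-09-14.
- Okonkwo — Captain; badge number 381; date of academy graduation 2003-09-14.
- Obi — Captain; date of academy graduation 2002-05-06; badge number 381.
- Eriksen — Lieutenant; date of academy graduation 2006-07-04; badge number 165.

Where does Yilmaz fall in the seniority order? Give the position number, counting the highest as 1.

By rank: Salazar, Mendoza, Obi, Sorensen, Yilmaz, Baptiste, Okonkwo and Tanaka (Captain); then Eriksen and Petrov (Lieutenant).
Salazar, Mendoza, Obi, Sorensen, Yilmaz, Baptiste, Okonkwo and Tanaka all have badge number 381, so the next rule applies.
Among Salazar, Mendoza, Obi, Sorensen, Yilmaz, Baptiste, Okonkwo and Tanaka, by date of academy graduation (earlier first): Salazar (2001-02-21) before Mendoza, Obi, Sorensen and Yilmaz (2002-05-06) before Baptiste, Okonkwo and Tanaka (2003-09-14).
Among Mendoza, Obi, Sorensen and Yilmaz, alphabetically by surname: Mendoza before Obi before Sorensen before Yilmaz.
Among Baptiste, Okonkwo and Tanaka, alphabetically by surname: Baptiste before Okonkwo before Tanaka.
Eriksen and Petrov both have badge number 165, so the next rule applies.
Eriksen and Petrov both have date of academy graduation 2006-07-04, so the next rule applies.
Among Eriksen and Petrov, alphabetically by surname: Eriksen before Petrov.
Order: Salazar, Mendoza, Obi, Sorensen, Yilmaz, Baptiste, Okonkwo, Tanaka, Eriksen, Petrov. So position 5.

5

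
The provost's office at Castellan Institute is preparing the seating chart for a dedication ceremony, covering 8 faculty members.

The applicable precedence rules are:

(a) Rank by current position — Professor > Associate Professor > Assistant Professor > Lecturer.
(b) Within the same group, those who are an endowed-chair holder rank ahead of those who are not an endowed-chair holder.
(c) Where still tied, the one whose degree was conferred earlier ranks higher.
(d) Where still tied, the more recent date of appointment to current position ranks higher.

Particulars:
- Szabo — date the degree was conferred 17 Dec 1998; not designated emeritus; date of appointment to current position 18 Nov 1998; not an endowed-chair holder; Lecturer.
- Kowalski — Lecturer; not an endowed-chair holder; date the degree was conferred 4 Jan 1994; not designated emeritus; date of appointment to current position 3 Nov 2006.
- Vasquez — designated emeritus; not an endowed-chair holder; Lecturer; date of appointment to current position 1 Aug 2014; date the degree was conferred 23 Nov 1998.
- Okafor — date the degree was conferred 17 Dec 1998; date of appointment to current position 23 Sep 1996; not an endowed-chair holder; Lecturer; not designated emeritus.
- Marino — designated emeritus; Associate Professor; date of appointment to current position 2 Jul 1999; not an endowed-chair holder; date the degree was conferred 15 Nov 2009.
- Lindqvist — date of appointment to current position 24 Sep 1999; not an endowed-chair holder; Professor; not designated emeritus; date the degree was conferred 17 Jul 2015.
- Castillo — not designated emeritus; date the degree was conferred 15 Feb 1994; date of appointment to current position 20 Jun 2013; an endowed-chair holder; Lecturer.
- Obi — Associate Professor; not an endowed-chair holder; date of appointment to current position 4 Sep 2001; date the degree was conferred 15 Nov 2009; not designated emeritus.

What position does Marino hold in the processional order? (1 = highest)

3

By current position: Lindqvist (Professor); then Obi and Marino (Associate Professor); then Castillo, Kowalski, Vasquez, Szabo and Okafor (Lecturer).
Obi and Marino are each not an endowed-chair holder, so the next rule applies.
Obi and Marino both have date the degree was conferred 15 Nov 2009, so the next rule applies.
Among Obi and Marino, by date of appointment to current position (later first): Obi (4 Sep 2001) before Marino (2 Jul 1999).
Among Castillo, Kowalski, Vasquez, Szabo and Okafor, an endowed-chair holder before not an endowed-chair holder: Castillo (an endowed-chair holder) before Kowalski, Vasquez, Szabo and Okafor (not an endowed-chair holder).
Among Kowalski, Vasquez, Szabo and Okafor, by date the degree was conferred (earlier first): Kowalski (4 Jan 1994) before Vasquez (23 Nov 1998) before Szabo and Okafor (17 Dec 1998).
Among Szabo and Okafor, by date of appointment to current position (later first): Szabo (18 Nov 1998) before Okafor (23 Sep 1996).
Order: Lindqvist, Obi, Marino, Castillo, Kowalski, Vasquez, Szabo, Okafor. So position 3.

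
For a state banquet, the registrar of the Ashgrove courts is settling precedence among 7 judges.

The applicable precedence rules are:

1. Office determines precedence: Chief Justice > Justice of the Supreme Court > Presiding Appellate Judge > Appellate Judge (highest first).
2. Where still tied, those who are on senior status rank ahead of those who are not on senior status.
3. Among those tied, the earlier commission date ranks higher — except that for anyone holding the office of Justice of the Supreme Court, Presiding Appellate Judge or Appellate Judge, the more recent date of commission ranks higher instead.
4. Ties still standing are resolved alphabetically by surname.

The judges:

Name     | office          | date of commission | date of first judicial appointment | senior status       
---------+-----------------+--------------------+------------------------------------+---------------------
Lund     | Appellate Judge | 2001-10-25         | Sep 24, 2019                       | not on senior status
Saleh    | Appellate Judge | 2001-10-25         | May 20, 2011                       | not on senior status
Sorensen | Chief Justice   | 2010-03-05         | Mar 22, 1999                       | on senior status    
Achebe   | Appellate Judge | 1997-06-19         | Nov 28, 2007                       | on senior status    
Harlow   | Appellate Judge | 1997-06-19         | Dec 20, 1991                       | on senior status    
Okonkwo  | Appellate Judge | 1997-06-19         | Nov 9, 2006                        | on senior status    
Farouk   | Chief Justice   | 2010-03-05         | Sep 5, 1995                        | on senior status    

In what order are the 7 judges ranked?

Farouk, Sorensen, Achebe, Harlow, Okonkwo, Lund, Saleh

By office: Farouk and Sorensen (Chief Justice); then Achebe, Harlow, Okonkwo, Lund and Saleh (Appellate Judge).
Farouk and Sorensen are each on senior status, so the next rule applies.
Farouk and Sorensen both have date of commission 2010-03-05, so the next rule applies.
Among Farouk and Sorensen, alphabetically by surname: Farouk before Sorensen.
Among Achebe, Harlow, Okonkwo, Lund and Saleh, on senior status before not on senior status: Achebe, Harlow and Okonkwo (on senior status) before Lund and Saleh (not on senior status).
Achebe, Harlow and Okonkwo all have date of commission 1997-06-19, so the next rule applies.
Among Achebe, Harlow and Okonkwo, alphabetically by surname: Achebe before Harlow before Okonkwo.
Lund and Saleh both have date of commission 2001-10-25, so the next rule applies.
Among Lund and Saleh, alphabetically by surname: Lund before Saleh.
Full order: Farouk, Sorensen, Achebe, Harlow, Okonkwo, Lund, Saleh.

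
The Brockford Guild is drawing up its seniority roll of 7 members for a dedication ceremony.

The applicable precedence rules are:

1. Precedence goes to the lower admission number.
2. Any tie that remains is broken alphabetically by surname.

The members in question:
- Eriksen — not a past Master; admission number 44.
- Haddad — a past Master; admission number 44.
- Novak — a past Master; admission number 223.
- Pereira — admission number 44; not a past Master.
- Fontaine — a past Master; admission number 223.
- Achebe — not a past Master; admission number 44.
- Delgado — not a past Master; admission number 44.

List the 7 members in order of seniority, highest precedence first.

Achebe, Delgado, Eriksen, Haddad, Pereira, Fontaine, Novak

By admission number (lower first): Achebe, Delgado, Eriksen, Haddad and Pereira (each 44); then Fontaine and Novak (both 223).
Among Achebe, Delgado, Eriksen, Haddad and Pereira, alphabetically by surname: Achebe before Delgado before Eriksen before Haddad before Pereira.
Among Fontaine and Novak, alphabetically by surname: Fontaine before Novak.
Full order: Achebe, Delgado, Eriksen, Haddad, Pereira, Fontaine, Novak.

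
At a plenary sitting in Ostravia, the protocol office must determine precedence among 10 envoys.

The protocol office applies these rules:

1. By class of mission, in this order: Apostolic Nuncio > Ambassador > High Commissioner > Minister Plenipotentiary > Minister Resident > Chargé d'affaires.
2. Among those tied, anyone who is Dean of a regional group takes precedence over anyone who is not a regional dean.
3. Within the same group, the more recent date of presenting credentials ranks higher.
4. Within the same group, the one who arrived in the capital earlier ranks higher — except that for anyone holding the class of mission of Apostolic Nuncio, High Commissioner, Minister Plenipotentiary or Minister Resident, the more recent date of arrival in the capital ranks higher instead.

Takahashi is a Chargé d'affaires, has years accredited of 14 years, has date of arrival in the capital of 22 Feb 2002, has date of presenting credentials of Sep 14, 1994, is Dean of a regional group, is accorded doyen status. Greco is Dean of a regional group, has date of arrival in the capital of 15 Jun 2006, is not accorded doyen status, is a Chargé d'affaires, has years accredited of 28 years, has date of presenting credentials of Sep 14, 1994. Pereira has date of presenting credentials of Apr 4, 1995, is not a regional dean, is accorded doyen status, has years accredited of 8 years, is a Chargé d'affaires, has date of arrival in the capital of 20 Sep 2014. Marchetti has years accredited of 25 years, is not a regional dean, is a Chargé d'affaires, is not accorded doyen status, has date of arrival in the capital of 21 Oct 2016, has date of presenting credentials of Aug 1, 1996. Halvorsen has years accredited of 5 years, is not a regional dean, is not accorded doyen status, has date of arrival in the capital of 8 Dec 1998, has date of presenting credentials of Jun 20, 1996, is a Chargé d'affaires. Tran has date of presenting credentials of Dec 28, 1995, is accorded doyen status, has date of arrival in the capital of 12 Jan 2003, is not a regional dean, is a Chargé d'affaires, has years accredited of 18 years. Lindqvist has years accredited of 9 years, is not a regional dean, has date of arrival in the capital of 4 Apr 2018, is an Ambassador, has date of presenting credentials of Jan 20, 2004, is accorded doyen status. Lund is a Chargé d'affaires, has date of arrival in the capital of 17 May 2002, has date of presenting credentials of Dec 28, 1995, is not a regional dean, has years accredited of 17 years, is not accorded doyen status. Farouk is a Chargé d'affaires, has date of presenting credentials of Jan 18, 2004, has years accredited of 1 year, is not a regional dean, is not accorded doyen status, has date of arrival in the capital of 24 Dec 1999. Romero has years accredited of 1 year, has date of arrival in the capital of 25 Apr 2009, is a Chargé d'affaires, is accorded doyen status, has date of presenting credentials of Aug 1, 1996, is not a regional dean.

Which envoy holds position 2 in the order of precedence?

Takahashi

By class of mission: Lindqvist (Ambassador); then Takahashi, Greco, Farouk, Romero, Marchetti, Halvorsen, Lund, Tran and Pereira (Chargé d'affaires).
Among Takahashi, Greco, Farouk, Romero, Marchetti, Halvorsen, Lund, Tran and Pereira, Dean of a regional group before not a regional dean: Takahashi and Greco (Dean of a regional group) before Farouk, Romero, Marchetti, Halvorsen, Lund, Tran and Pereira (not a regional dean).
Takahashi and Greco both have date of presenting credentials Sep 14, 1994, so the next rule applies.
Among Takahashi and Greco, by date of arrival in the capital (earlier first): Takahashi (22 Feb 2002) before Greco (15 Jun 2006).
Among Farouk, Romero, Marchetti, Halvorsen, Lund, Tran and Pereira, by date of presenting credentials (later first): Farouk (Jan 18, 2004) before Romero and Marchetti (Aug 1, 1996) before Halvorsen (Jun 20, 1996) before Lund and Tran (Dec 28, 1995) before Pereira (Apr 4, 1995).
Among Romero and Marchetti, by date of arrival in the capital (earlier first): Romero (25 Apr 2009) before Marchetti (21 Oct 2016).
Among Lund and Tran, by date of arrival in the capital (earlier first): Lund (17 May 2002) before Tran (12 Jan 2003).
Order: Lindqvist, Takahashi, Greco, Farouk, Romero, Marchetti, Halvorsen, Lund, Tran, Pereira.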